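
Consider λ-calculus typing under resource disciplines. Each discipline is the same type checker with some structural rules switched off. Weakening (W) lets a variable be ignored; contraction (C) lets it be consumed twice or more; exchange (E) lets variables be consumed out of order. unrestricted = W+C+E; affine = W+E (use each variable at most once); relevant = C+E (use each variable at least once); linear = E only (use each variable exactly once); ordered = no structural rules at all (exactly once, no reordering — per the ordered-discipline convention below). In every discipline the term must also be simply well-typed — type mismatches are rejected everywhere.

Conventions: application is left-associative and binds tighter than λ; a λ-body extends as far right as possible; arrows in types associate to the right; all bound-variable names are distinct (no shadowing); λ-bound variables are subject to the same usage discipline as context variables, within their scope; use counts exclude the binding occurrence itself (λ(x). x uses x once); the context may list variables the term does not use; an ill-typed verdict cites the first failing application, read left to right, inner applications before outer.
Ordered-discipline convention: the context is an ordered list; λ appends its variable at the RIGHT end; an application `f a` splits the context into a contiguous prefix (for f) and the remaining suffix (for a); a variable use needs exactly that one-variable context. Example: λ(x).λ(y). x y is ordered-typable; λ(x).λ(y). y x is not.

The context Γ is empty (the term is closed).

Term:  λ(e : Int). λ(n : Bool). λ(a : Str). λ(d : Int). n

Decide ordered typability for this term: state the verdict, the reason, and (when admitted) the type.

no — needs weakening: e, a, d unused
usage: e [bound]=0; n [bound]=1; a [bound]=0; d [bound]=0
use order (left to right): n
typing: the term checks, with type Int → Bool → Str → Int → Bool
summary: ordered ✗ | linear ✗ | affine ✓ | relevant ✗ | unrestricted ✓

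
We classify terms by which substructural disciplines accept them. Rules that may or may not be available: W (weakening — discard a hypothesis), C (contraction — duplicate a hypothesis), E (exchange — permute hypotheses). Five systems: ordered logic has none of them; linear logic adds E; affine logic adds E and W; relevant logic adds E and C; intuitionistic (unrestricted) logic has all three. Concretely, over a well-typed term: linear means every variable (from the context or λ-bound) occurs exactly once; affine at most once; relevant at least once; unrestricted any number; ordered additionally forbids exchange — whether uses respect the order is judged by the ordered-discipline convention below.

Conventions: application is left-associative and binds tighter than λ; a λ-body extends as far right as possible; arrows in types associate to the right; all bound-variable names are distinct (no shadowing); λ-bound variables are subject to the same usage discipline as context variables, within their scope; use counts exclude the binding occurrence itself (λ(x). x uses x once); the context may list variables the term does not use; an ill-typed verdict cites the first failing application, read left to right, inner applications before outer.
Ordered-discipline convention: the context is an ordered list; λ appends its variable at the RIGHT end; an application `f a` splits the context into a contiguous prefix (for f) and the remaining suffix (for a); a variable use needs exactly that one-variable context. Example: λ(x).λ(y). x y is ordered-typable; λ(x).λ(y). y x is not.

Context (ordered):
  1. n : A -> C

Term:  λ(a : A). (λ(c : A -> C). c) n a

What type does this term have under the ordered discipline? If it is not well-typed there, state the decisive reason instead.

term : A -> C
counts: n: 1, a (λ-bound): 1, c (λ-bound): 1
order of uses: c, n, a
typing: well-typed at A -> C
all disciplines: ordered ✓ · linear ✓ · affine ✓ · relevant ✓ · unrestricted ✓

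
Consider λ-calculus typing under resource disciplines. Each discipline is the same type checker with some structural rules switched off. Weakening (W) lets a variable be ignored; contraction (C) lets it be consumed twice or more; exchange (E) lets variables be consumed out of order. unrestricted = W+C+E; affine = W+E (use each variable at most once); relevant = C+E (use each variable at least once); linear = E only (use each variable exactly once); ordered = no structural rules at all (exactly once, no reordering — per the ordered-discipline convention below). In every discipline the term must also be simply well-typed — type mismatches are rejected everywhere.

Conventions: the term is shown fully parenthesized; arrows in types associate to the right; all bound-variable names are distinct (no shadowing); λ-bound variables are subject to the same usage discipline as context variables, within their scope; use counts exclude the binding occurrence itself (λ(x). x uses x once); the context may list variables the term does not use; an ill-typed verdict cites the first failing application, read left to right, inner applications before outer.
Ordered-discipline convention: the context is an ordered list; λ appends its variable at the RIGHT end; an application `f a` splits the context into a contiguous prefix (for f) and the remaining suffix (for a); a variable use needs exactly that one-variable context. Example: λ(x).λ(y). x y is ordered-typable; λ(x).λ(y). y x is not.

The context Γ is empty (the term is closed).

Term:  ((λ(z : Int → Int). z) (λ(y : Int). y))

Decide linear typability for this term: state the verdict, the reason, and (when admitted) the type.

yes — single use per variable (z, y); term : Int → Int
variable uses: z (λ-bound): 1; y (λ-bound): 1
use order (left to right): z, y
typing: ✓ — Int → Int
across the five disciplines: ordered ✓ · linear ✓ · affine ✓ · relevant ✓ · unrestricted ✓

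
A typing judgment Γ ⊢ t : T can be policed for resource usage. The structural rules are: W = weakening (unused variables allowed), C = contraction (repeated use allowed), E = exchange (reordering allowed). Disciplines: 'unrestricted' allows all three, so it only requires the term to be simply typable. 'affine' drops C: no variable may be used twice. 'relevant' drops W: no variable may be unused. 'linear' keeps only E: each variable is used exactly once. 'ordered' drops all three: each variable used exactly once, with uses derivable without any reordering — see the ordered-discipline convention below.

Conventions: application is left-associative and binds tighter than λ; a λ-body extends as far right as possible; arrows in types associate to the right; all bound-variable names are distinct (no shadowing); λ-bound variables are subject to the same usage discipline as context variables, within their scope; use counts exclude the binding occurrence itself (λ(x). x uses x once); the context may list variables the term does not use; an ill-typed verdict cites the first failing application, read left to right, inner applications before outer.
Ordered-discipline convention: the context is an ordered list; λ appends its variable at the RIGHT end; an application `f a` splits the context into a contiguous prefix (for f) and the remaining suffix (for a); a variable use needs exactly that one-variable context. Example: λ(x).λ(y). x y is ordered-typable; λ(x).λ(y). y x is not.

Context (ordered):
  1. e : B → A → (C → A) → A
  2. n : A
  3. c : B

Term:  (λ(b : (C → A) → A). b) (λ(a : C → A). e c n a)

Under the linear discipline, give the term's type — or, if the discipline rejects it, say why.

term : (C → A) → A
variable uses: e: 1×; n: 1×; c: 1×; b (λ-bound): 1×; a (λ-bound): 1×
left-to-right use order: b, e, c, n, a
typing: the term checks, with type (C → A) → A
summary: ordered ✗ | linear ✓ | affine ✓ | relevant ✓ | unrestricted ✓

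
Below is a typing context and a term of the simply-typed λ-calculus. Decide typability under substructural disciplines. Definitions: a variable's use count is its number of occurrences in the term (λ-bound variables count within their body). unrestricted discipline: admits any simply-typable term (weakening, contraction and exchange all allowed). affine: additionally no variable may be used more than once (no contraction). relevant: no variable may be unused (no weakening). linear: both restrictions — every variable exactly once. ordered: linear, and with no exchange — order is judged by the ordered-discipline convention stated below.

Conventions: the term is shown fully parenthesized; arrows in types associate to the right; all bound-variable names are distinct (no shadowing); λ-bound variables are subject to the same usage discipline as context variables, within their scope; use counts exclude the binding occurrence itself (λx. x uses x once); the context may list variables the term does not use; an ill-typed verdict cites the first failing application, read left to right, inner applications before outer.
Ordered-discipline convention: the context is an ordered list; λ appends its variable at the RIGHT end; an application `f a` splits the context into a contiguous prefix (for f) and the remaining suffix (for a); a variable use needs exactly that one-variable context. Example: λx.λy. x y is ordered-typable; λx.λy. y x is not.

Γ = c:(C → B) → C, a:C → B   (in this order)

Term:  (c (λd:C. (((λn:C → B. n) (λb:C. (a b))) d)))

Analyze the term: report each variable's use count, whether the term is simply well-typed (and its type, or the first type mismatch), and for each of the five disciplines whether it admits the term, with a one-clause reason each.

usage: c ×1, a ×1, d (bound) ×1, n (bound) ×1, b (bound) ×1
left-to-right use order: c, n, a, b, d
typing: well-typed — term : C
ordered: ✓ — single-use (c, a, d, n, b), ordered derivation ok
linear: ✓ — exactly-once usage across c, a, d, n, b
affine: ✓ — none of c, a, d, n, b used more than once
relevant: ✓ — none of c, a, d, n, b goes unused
unrestricted: ✓ — well-typed at C; no restrictions here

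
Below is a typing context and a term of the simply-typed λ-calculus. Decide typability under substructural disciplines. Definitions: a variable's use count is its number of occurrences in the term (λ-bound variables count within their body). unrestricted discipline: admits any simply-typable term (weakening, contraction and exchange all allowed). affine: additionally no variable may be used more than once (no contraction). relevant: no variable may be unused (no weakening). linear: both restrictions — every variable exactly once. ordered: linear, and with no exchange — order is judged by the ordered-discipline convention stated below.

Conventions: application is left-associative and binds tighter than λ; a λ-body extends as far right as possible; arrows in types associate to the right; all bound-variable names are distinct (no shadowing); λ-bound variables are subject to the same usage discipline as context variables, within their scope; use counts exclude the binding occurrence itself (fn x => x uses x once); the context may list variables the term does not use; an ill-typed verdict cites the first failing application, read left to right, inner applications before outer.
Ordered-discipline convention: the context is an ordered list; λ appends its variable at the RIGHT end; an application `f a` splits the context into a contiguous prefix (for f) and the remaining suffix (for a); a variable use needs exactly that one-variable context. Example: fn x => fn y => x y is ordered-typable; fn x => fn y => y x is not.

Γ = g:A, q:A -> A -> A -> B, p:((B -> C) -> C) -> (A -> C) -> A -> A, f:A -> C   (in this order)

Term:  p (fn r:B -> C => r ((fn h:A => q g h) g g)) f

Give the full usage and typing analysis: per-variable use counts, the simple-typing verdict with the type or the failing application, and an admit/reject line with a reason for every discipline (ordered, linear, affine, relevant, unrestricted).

variable uses: g ×3, q ×1, p ×1, f ×1, r (λ-bound) ×1, h (λ-bound) ×1
use order (left to right): p, r, q, g, h, g, g, f
typing: well-typed at A -> A
ordered: ✗ — g ×3 used more than once (contraction)
linear: ✗ — g ×3 used more than once (contraction)
affine: ✗ — g ×3 used more than once (contraction)
relevant: ✓ — every one of g, q, p, f, r, h appears
unrestricted: ✓ — well-typed at A -> A; no restrictions here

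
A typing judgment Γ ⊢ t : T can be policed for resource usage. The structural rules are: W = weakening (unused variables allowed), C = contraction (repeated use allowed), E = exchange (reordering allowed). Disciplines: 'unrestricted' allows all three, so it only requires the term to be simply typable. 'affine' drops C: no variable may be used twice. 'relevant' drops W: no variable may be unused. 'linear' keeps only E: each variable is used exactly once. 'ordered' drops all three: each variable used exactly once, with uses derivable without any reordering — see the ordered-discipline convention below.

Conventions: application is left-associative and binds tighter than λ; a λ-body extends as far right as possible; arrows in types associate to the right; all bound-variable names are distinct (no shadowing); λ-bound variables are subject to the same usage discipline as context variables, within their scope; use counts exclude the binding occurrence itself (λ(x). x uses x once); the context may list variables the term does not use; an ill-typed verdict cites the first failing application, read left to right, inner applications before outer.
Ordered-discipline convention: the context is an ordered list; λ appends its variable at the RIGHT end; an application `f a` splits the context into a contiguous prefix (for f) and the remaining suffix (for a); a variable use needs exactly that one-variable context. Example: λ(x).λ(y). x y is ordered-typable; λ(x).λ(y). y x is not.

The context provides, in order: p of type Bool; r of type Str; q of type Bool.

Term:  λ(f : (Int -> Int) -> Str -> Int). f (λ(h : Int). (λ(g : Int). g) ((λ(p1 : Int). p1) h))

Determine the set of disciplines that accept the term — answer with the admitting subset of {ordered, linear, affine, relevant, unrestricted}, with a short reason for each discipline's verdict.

accepted by: affine, unrestricted
use counts: p: 0; r: 0; q: 0; f (bound): 1; h (bound): 1; g (bound): 1; p1 (bound): 1
use order (left to right): f, g, p1, h
typing: well-typed — term : ((Int -> Int) -> Str -> Int) -> Str -> Int
ordered: ✗ — needs weakening: p, r, q unused
linear: ✗ — needs weakening: p, r, q unused
affine: ✓ — no duplicate uses among p, r, q, f, h, g, p1
relevant: ✗ — needs weakening: p, r, q unused
unrestricted: ✓ — typability at ((Int -> Int) -> Str -> Int) -> Str -> Int is all that's needed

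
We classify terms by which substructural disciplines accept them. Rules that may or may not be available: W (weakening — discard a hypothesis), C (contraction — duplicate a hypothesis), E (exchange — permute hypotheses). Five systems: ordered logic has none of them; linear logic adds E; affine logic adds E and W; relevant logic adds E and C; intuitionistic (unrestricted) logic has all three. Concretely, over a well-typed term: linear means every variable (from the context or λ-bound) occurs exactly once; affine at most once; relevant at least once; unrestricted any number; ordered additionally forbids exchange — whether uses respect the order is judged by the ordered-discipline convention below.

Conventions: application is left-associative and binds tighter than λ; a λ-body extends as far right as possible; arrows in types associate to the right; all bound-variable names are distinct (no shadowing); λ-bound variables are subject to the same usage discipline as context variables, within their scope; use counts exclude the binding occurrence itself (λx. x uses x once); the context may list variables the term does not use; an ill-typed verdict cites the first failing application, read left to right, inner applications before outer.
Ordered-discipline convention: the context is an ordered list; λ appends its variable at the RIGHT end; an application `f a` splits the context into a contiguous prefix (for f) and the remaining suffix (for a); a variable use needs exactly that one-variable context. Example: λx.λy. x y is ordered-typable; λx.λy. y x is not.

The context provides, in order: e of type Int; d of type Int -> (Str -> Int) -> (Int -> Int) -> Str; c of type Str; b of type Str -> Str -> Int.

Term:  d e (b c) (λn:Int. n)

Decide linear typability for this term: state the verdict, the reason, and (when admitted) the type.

yes — single use per variable (e, d, c, b, n); term : Str
counts: e: 1, d: 1, c: 1, b: 1, n [bound]: 1
use order (left to right): d, e, b, c, n
typing: well-typed at Str
per-discipline verdicts: ordered ✗, linear ✓, affine ✓, relevant ✓, unrestricted ✓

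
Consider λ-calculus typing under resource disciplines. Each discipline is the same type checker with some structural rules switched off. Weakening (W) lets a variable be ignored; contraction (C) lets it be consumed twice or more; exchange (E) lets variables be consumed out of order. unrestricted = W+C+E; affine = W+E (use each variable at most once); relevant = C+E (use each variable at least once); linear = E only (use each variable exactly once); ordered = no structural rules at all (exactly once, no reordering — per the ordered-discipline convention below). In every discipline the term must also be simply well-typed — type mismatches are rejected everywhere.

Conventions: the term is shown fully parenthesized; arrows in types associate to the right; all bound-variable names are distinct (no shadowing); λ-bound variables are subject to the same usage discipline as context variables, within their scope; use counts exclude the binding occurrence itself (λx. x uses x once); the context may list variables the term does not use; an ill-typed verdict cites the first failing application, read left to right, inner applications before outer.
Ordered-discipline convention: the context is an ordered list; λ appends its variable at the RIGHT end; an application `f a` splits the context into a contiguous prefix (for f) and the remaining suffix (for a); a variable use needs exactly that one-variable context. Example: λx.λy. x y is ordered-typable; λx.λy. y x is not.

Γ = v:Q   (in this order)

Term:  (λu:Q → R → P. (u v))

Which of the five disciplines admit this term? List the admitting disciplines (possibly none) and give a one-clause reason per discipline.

admitted in: linear, affine, relevant, unrestricted
usage: v ×1; u [bound] ×1
left-to-right use order: u, v
typing: well-typed at (Q → R → P) → R → P
ordered: ✗, needs exchange: uses follow u, v
linear: ✓, v, u: one use apiece
affine: ✓, no duplicate uses among v, u
relevant: ✓, none of v, u goes unused
unrestricted: ✓, well-typed at (Q → R → P) → R → P; no restrictions here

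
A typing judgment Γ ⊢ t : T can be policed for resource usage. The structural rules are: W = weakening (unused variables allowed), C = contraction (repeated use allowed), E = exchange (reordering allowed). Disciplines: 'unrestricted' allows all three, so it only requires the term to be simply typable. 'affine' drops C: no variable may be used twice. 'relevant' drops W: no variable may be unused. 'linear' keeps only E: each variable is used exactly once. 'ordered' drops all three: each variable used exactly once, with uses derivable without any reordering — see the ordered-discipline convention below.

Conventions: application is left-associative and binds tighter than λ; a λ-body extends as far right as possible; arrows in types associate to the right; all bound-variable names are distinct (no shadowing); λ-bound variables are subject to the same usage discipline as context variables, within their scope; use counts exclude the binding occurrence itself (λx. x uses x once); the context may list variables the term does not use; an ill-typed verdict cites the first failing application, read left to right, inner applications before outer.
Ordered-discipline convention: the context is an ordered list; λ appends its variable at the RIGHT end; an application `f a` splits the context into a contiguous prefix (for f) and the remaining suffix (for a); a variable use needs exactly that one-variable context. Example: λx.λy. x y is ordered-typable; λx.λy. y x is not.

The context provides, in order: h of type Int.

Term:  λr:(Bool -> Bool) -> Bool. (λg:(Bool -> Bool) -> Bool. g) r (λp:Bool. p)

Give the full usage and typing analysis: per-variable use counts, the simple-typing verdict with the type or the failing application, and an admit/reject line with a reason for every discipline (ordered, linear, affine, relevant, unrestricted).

use counts: h: 0; r [bound]: 1; g [bound]: 1; p [bound]: 1
left-to-right use order: g, r, p
typing: ✓ — ((Bool -> Bool) -> Bool) -> Bool
ordered: ✗ — needs weakening: h unused
linear: ✗ — needs weakening: h unused
affine: ✓ — no duplicate uses among h, r, g, p
relevant: ✗ — needs weakening: h unused
unrestricted: ✓ — typability at ((Bool -> Bool) -> Bool) -> Bool is all that's needed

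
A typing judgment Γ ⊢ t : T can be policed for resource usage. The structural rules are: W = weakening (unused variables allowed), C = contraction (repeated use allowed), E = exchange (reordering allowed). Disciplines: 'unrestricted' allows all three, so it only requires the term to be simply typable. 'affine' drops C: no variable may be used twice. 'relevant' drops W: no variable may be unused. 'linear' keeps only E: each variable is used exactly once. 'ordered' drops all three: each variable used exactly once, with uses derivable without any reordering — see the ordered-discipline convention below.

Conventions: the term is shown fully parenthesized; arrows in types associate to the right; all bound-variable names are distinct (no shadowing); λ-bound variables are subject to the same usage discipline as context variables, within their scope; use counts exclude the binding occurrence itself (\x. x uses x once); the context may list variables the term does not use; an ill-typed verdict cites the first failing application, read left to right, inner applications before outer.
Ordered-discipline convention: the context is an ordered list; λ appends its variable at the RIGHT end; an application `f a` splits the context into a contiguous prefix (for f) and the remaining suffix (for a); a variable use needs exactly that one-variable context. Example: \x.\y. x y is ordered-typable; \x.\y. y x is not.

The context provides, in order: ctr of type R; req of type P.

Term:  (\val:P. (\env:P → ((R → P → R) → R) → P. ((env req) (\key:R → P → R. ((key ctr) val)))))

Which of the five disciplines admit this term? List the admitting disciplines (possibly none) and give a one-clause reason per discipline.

admitting disciplines: linear, affine, relevant, unrestricted
counts: ctr: 1×; req: 1×; val [bound]: 1×; env [bound]: 1×; key [bound]: 1×
order of uses: env, req, key, ctr, val
typing: ✓ — P → (P → ((R → P → R) → R) → P) → P
ordered: ✗ — no ordered split (uses run env, req, key, ctr, val)
linear: ✓ — ctr, req, val, env, key: one use apiece
affine: ✓ — at most one use each (ctr, req, val, env, key)
relevant: ✓ — ctr, req, val, env, key: all used, weakening unneeded
unrestricted: ✓ — typability at P → (P → ((R → P → R) → R) → P) → P is all that's needed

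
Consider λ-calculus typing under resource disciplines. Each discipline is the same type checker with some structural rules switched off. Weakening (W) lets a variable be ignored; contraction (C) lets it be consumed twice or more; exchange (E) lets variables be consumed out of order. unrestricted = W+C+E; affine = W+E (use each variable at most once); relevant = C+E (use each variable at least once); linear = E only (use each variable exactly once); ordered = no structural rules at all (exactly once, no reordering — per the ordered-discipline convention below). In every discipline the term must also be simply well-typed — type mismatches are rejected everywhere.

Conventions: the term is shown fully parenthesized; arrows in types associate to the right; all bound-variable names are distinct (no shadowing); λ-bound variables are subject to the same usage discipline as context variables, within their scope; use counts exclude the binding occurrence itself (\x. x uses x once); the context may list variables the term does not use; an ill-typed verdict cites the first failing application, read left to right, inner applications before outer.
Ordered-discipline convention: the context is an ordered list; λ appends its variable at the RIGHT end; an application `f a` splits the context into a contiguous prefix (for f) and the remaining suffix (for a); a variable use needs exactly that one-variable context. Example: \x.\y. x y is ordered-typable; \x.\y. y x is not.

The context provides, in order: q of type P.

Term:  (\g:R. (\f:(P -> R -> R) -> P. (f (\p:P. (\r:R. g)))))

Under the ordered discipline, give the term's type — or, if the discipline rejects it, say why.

not well-typed under ordered — unused: q, p, r — weakening required
use counts: q=0; g (λ-bound)=1; f (λ-bound)=1; p (λ-bound)=0; r (λ-bound)=0
uses in reading order: f, g
typing: ✓ — R -> ((P -> R -> R) -> P) -> P
summary: ordered ✗, linear ✗, affine ✓, relevant ✗, unrestricted ✓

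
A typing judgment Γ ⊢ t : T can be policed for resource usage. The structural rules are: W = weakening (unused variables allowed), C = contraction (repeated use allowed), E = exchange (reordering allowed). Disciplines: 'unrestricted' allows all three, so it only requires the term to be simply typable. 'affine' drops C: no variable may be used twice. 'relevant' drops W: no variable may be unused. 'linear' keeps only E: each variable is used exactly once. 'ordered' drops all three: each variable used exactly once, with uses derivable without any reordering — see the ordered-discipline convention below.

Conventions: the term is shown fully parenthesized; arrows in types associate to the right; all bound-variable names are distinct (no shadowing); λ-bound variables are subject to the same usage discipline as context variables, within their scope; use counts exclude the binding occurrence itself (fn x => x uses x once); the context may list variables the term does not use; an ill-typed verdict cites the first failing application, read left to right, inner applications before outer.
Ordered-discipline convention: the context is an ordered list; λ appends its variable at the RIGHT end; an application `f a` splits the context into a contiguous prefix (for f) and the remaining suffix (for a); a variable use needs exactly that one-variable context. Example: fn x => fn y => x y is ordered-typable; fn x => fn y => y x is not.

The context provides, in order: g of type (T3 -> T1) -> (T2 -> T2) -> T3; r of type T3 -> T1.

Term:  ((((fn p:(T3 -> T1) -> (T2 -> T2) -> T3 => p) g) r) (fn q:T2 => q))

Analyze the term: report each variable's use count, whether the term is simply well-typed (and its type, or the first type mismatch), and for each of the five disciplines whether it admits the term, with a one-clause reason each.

use counts: g=1; r=1; p (bound)=1; q (bound)=1
uses in reading order: p, g, r, q
typing: ✓ — T3
ordered ✓ (g, r, p, q: once each, no exchange needed)
linear ✓ (each of g, r, p, q used exactly once)
affine ✓ (g, r, p, q: no repeats, contraction unneeded)
relevant ✓ (g, r, p, q: all used, weakening unneeded)
unrestricted ✓ (simply typable at T3; W, C, E all held)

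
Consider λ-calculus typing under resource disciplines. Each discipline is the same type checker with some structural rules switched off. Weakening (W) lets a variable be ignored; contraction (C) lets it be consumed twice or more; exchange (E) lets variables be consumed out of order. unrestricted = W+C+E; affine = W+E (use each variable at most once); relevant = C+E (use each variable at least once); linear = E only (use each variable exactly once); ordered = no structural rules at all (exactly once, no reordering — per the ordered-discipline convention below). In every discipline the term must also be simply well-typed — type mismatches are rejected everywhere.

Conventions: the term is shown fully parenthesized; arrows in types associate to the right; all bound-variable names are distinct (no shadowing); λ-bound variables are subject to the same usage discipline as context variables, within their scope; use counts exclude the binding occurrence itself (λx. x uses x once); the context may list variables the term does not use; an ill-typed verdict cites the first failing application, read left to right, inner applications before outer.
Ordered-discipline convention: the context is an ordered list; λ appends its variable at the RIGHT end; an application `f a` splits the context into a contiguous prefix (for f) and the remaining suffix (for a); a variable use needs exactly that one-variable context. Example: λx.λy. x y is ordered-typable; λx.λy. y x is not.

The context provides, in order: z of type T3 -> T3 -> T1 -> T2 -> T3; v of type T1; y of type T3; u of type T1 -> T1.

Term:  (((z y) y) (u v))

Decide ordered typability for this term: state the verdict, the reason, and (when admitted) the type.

no — uses contraction: y ×2
use counts: z: 1×; v: 1×; y: 2×; u: 1×
use order (left to right): z, y, y, u, v
typing: ✓ — T2 -> T3
across the five disciplines: ordered ✗ · linear ✗ · affine ✗ · relevant ✓ · unrestricted ✓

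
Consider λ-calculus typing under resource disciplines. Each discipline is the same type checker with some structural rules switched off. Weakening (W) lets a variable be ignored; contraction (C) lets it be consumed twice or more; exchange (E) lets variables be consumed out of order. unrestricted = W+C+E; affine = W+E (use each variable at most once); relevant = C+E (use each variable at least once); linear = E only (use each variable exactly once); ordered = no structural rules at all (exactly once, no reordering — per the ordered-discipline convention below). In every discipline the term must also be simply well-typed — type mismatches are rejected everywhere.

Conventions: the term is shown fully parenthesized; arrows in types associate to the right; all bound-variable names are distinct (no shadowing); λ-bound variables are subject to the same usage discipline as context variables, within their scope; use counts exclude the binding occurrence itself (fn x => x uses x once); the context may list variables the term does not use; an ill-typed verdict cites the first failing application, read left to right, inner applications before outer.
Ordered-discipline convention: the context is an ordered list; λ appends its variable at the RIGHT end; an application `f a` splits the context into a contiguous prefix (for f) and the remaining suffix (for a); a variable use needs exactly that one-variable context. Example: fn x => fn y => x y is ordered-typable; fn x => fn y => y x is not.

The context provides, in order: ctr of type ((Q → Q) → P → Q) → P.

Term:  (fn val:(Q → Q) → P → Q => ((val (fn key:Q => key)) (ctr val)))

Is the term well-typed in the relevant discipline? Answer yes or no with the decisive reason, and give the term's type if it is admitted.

yes — at least one use each (ctr, val, key); term : ((Q → Q) → P → Q) → Q
usage: ctr ×1; val (λ-bound) ×2; key (λ-bound) ×1
order of uses: val, key, ctr, val
typing: ✓ — ((Q → Q) → P → Q) → Q
across the five disciplines: ordered ✗; linear ✗; affine ✗; relevant ✓; unrestricted ✓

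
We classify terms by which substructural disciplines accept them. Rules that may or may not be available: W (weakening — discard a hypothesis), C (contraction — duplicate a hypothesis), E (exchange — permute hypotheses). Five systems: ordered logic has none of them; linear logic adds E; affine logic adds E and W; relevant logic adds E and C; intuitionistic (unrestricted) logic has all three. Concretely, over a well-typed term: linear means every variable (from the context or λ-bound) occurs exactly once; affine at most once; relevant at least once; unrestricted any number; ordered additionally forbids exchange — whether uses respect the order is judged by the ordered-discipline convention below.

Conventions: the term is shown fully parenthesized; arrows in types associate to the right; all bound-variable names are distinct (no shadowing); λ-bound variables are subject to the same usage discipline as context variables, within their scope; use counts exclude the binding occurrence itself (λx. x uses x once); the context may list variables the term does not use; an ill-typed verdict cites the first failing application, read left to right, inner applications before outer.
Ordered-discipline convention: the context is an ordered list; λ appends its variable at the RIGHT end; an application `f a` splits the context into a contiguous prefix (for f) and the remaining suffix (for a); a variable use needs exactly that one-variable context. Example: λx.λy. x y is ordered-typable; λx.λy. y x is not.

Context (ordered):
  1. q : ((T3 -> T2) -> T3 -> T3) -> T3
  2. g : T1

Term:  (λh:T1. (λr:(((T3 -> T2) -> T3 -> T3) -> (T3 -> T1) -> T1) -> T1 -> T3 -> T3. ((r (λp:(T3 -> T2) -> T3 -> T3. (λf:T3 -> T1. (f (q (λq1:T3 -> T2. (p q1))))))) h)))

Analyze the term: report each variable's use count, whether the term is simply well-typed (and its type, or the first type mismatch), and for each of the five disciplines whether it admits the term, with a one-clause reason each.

use counts: q=1, g=0, h (bound)=1, r (bound)=1, p (bound)=1, f (bound)=1, q1 (bound)=1
left-to-right use order: r, f, q, p, q1, h
typing: well-typed at T1 -> ((((T3 -> T2) -> T3 -> T3) -> (T3 -> T1) -> T1) -> T1 -> T3 -> T3) -> T3 -> T3
ordered ✗ (needs weakening: g unused)
linear ✗ (needs weakening: g unused)
affine ✓ (at most one use each (q, g, h, r, p, f, q1))
relevant ✗ (needs weakening: g unused)
unrestricted ✓ (typability at T1 -> ((((T3 -> T2) -> T3 -> T3) -> (T3 -> T1) -> T1) -> T1 -> T3 -> T3) -> T3 -> T3 is all that's needed)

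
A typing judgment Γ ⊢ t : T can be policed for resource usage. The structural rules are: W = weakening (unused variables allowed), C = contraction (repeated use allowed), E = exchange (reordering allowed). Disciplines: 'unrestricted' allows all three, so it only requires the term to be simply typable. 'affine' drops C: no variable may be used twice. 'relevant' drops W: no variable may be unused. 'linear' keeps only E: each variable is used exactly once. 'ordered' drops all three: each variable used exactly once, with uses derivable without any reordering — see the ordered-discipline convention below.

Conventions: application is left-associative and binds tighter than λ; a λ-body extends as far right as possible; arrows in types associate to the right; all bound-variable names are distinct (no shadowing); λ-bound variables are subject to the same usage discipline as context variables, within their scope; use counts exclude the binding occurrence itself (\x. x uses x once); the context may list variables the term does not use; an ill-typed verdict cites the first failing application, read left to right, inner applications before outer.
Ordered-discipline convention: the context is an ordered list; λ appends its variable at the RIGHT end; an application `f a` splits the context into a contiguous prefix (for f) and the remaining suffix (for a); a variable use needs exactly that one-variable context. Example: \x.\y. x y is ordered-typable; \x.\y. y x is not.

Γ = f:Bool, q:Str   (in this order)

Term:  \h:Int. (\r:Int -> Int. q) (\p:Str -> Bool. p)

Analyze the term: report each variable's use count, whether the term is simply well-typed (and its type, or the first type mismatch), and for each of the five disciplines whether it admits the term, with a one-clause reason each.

use counts: f: 0×; q: 1×; h (λ-bound): 0×; r (λ-bound): 0×; p (λ-bound): 1×
order of uses: q, p
typing: ill-typed: an application expects Int -> Int but receives (Str -> Bool) -> Str -> Bool
ordered ✗ (the type mismatch rejects it)
linear ✗ (not simply typable)
affine ✗ (fails simple typing)
relevant ✗ (a type mismatch blocks all five)
unrestricted ✗ (the type mismatch rejects it)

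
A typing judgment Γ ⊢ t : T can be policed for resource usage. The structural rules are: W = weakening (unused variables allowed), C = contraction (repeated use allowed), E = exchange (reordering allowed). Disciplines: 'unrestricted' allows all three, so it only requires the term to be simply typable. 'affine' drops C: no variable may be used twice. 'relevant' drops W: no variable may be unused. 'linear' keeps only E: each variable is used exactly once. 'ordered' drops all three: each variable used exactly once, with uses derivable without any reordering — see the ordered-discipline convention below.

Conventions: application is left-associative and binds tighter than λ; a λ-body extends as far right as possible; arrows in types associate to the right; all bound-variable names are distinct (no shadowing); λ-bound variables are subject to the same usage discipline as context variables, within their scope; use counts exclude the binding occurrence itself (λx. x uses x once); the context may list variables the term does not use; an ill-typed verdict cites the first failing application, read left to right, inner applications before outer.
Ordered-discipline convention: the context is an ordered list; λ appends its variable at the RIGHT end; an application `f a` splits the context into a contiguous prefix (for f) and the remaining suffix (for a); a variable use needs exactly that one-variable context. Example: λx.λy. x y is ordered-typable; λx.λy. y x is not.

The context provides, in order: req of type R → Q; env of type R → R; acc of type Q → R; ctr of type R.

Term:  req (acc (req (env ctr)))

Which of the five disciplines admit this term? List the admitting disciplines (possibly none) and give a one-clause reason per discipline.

admitted in: relevant, unrestricted
usage: req: 2×; env: 1×; acc: 1×; ctr: 1×
left-to-right use order: req, acc, req, env, ctr
typing: the term checks, with type Q
ordered: ✗ — req ×2 used more than once (contraction)
linear: ✗ — req ×2 used more than once (contraction)
affine: ✗ — req ×2 used more than once (contraction)
relevant: ✓ — every one of req, env, acc, ctr appears
unrestricted: ✓ — simply typable at Q; W, C, E all held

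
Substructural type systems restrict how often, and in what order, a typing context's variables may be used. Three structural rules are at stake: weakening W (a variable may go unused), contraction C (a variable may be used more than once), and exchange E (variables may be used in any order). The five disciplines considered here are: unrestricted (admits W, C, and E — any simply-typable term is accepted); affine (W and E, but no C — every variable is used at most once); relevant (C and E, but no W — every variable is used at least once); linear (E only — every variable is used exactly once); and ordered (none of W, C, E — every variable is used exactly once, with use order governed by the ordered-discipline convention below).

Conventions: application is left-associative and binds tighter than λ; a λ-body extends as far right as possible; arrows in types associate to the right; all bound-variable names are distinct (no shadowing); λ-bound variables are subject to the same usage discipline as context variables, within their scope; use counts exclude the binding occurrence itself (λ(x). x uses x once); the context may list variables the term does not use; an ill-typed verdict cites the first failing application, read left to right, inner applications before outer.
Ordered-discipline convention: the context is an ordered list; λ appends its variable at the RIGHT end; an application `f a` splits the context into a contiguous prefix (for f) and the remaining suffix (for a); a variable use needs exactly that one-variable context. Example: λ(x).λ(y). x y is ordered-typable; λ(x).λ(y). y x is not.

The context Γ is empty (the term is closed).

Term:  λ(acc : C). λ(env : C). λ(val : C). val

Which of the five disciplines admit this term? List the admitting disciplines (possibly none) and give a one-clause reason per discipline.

admitted by: affine, unrestricted
variable uses: acc [bound]=0; env [bound]=0; val [bound]=1
left-to-right use order: val
typing: ✓ — C -> C -> C -> C
ordered ✗ (unused: acc, env — weakening required)
linear ✗ (unused: acc, env — weakening required)
affine ✓ (no duplicate uses among acc, env, val)
relevant ✗ (unused: acc, env — weakening required)
unrestricted ✓ (typability at C -> C -> C -> C is all that's needed)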